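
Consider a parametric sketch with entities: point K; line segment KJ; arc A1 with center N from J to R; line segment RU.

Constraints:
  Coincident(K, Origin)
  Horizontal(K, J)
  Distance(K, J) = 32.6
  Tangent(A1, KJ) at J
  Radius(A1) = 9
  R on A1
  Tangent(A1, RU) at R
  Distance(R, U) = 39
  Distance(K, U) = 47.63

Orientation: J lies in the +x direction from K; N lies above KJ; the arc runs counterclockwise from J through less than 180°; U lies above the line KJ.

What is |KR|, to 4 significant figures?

42.24

K is at the origin; KJ is horizontal with |KJ| = 32.6 and J on the +x side, so J = (32.60, 0.000). The tangent condition forces NJ to be normal to KJ, so N = J + (0, 9) = (32.60, 9.000). Since NR ⟂ RU (tangency), |NU| = √(9.0² + 39.0²) = 40.02 regardless of where R sits on A1. So U lies on both circle(K, 47.63) and circle(N, 40.02); the above-KJ intersection is U = (15.32, 45.10). R is the foot of the tangent from U: R = (39.64, 14.61).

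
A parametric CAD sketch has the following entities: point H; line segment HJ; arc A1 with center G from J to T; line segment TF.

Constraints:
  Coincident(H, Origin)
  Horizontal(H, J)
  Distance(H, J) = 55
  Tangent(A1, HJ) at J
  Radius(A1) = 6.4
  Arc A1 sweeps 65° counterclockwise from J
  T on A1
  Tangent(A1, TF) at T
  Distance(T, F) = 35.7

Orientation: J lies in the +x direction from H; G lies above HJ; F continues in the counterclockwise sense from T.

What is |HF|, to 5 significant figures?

84.015

On A1, J sits at bearing -90° from G; a 65° counterclockwise sweep puts T at bearing -25°, so T = G + 6.4·(cos -25°, sin -25°) = (60.800, 3.6952). The tangent condition forces GT to be normal to TF, so TF runs along (−sin -25°, cos -25°); with |TF| = 35.7, F = (75.888, 36.050). Then |HF| = |F − H| = 84.015.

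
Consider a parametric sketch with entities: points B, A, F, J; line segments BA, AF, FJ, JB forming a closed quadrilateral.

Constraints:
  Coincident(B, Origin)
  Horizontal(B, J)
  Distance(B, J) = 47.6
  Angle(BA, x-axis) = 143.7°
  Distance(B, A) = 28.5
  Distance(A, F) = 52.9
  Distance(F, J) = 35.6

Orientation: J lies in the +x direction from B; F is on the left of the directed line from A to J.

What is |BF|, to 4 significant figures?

41.18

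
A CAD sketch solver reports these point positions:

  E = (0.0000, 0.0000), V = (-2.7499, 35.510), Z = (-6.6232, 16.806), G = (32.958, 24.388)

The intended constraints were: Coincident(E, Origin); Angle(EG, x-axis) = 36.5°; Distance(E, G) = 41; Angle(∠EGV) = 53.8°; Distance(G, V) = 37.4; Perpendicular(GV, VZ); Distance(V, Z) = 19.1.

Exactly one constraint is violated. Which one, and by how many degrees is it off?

Perpendicular(GV, VZ) — off by 5.60°.

E = (0.00, 0.00) ✓; EG at 36.50° ✓; |EG| = 41.00 ✓; ∠EGV = 53.80° ✓; |GV| = 37.40 ✓; ∠(GV, VZ) = 95.60° ✗; |VZ| = 19.10 ✓.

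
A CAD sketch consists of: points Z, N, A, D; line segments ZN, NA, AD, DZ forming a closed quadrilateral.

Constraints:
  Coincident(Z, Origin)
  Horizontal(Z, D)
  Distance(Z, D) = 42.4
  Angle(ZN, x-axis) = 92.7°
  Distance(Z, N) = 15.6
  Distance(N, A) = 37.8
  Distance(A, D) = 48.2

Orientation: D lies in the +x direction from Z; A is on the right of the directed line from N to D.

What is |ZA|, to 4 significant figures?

22.22

Z is at the origin; Z and D share the same y with |ZD| = 42.4 and D in +x, so D = (42.4, 0). ZN runs at 92.7° with |ZN| = 15.6, so N = (-0.7349, 15.58). A is determined by |NA| = 37.8 and |AD| = 48.2 together: it lies at the intersection of circle(N, 37.8) and circle(D, 48.2). With |ND| = 45.86, the foot of the radical line on ND is 13.18 from N and the perpendicular offset is √(37.8² − 13.18²) = 35.43. Taking the right-of-ND solution: A = (-0.3751, -22.22).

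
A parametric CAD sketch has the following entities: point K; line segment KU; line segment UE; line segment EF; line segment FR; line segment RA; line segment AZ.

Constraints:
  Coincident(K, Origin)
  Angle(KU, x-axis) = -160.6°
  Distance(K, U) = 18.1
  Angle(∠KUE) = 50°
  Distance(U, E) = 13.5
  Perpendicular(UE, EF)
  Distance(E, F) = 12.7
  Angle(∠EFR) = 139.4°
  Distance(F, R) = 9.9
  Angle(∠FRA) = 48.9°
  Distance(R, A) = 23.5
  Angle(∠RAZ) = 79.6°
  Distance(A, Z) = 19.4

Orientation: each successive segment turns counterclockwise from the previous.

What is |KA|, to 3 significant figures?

18.7

K is at the origin; KU runs at -160.6° with length 18.1, so U = (-17.1, -6.01). ∠KUE = 50.0° gives UE at -30.6° from the x-axis; with |UE| = 13.5, E = (-5.45, -12.9). UE is perpendicular to EF, so EF runs at 59.4°; with |EF| = 12.7, F = (1.01, -1.95). ∠EFR = 139.4° gives FR at 100° from the x-axis; with |FR| = 9.9, R = (-0.707, 7.80). ∠FRA = 48.9° gives RA at -129° from the x-axis; with |RA| = 23.5, A = (-15.5, -10.5). Then |KA| = |A − K| = 18.7.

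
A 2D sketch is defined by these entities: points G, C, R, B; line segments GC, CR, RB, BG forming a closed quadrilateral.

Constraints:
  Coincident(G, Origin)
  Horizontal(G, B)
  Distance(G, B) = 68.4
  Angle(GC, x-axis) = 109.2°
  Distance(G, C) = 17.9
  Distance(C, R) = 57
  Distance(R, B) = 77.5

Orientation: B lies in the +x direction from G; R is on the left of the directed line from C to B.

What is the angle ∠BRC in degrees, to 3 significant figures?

67.0°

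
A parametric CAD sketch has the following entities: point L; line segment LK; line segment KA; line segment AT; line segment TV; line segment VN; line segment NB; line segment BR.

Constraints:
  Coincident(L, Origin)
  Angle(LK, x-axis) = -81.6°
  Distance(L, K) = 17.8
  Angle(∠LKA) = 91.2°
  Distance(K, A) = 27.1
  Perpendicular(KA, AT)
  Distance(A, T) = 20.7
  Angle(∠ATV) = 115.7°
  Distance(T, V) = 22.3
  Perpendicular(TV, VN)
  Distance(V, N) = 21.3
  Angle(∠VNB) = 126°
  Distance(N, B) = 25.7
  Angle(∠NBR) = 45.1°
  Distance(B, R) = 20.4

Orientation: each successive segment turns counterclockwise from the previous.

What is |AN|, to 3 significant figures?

31.4

L is at the origin; LK runs at -81.6° with length 17.8, so K = (2.60, -17.6). ∠LKA = 91.2° gives KA at 7.20° from the x-axis; with |KA| = 27.1, A = (29.5, -14.2). KA ⟂ AT, so AT runs at 97.2°; with |AT| = 20.7, T = (26.9, 6.32). ∠ATV = 115.7° gives TV at 162° from the x-axis; with |TV| = 22.3, V = (5.74, 13.4). The perpendicularity gives VN at right angles to TV, so VN runs at -108°; with |VN| = 21.3, N = (-1.01, -6.80). Then |AN| = |N − A| = 31.4.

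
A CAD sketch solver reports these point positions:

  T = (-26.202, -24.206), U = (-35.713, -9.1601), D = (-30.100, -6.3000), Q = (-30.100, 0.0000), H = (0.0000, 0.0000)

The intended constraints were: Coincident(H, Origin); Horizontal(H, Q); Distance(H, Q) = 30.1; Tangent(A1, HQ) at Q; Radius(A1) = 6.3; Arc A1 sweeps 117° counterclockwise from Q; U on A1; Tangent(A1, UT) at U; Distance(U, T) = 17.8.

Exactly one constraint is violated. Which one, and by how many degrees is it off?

Tangent(A1, UT) at U — off by 5.30°.

H = (0.00, 0.00) ✓; H.y = 0.00, Q.y = 0.00 ✓; |HQ| = 30.10 ✓; ∠(DQ, QH) = 90.00° ✓; |DQ| = 6.300 ✓; bearing(D→U) − bearing(D→Q) = 117.0° ✓; |DU| = 6.300 ✓; ∠(DU, UT) = 84.70° ✗; |UT| = 17.80 ✓.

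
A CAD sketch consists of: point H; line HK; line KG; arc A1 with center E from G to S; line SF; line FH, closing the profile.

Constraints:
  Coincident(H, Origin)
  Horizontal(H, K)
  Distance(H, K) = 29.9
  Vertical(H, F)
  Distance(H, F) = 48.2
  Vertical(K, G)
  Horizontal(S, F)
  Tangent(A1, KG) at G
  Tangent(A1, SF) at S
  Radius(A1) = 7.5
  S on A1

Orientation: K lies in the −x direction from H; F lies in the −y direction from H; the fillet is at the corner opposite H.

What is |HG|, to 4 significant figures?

50.50

The virtual corner opposite H is at (-29.90, -48.20). Since A1 is tangent to KG there, EG ⟂ KG and tangency of A1 to SF means the radius ES is perpendicular to SF, with radius 7.5, so the center E sits 7.5 in from both sides at E = (-22.40, -40.70). That places the tangent points at G = (-29.90, -40.70) on KG and S = (-22.40, -48.20) on SF. Then |HG| = |G − H| = 50.50.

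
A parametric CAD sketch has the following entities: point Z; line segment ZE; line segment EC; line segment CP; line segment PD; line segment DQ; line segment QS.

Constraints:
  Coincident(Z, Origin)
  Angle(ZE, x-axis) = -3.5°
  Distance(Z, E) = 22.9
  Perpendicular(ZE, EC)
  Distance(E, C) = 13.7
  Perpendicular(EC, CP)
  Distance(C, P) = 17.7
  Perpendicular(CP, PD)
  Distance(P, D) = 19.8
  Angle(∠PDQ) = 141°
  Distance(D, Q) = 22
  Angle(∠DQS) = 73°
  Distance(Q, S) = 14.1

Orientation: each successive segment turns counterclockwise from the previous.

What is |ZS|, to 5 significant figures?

29.285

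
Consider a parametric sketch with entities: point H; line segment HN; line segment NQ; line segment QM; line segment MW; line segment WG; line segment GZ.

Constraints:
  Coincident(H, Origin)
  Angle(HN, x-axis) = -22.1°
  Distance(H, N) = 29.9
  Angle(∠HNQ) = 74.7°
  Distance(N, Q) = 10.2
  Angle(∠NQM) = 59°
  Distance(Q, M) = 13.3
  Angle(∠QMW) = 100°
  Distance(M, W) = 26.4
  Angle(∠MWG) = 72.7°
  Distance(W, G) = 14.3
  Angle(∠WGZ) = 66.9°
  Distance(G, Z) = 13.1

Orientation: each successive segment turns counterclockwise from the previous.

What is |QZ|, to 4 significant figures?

16.51

H is at the origin; HN runs at -22.1° with length 29.9, so N = (27.70, -11.25). ∠HNQ = 74.7° gives NQ at 83.20° from the x-axis; with |NQ| = 10.2, Q = (28.91, -1.121). ∠NQM = 59.0° gives QM at -155.8° from the x-axis; with |QM| = 13.3, M = (16.78, -6.573). ∠QMW = 100.0° gives MW at -75.80° from the x-axis; with |MW| = 26.4, W = (23.26, -32.17). ∠MWG = 72.7° gives WG at 31.50° from the x-axis; with |WG| = 14.3, G = (35.45, -24.69). ∠WGZ = 66.9° gives GZ at 144.6° from the x-axis; with |GZ| = 13.1, Z = (24.77, -17.11). Then |QZ| = |Z − Q| = 16.51.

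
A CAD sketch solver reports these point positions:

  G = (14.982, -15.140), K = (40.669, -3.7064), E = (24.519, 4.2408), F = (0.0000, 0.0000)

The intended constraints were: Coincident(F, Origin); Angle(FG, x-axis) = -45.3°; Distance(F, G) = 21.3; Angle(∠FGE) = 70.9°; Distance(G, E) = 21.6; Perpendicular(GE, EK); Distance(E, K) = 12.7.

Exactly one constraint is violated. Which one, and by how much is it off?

Distance(E, K) = 12.7 — off by 5.30.

F = (0.00, 0.00) ✓; FG at -45.30° ✓; |FG| = 21.30 ✓; ∠FGE = 70.90° ✓; |GE| = 21.60 ✓; ∠(GE, EK) = 90.00° ✓; |EK| = 18.00 ✗.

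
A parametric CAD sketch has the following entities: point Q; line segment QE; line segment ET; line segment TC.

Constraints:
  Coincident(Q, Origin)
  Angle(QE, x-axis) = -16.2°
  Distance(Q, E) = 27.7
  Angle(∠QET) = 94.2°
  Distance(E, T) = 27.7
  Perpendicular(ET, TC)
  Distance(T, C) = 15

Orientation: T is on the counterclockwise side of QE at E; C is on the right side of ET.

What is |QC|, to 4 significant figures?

51.97

∠QET = 94.2°, so ET runs at -16.2° + (180° − 94.2°) = 69.60° from the x-axis; with |ET| = 27.7, T = E + 27.7·(cos 69.60°, sin 69.60°) = (36.26, 18.23). The perpendicularity gives TC at right angles to ET; with |TC| = 15.0 on the right of ET, C = T + 15.0·(0.9373, -0.3486) = (50.31, 13.01). Then |QC| = |C − Q| = 51.97.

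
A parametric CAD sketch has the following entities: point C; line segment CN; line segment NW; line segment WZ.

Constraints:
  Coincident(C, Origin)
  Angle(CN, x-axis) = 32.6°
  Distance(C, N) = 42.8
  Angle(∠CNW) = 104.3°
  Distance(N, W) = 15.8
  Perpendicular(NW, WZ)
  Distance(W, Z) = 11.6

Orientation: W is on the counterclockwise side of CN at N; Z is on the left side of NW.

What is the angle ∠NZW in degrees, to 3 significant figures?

53.7°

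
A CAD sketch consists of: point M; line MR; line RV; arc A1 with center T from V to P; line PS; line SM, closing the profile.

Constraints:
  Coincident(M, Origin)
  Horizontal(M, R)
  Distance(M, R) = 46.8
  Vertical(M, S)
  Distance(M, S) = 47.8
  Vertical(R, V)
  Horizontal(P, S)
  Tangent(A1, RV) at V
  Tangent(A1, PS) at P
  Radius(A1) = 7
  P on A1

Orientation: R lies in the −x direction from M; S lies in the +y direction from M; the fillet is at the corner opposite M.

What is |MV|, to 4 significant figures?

62.09

M is at the origin; MR is horizontal with |MR| = 46.8 and R on the −x side, so R = (-46.80, 0.000). MS is vertical with |MS| = 47.8 and S on the +y side, so S = (0.000, 47.80). The virtual corner opposite M is at (-46.80, 47.80). Since A1 is tangent to RV there, TV ⟂ RV and A1 meets PS tangentially, so TP is at right angles to PS, with radius 7.0, so the center T sits 7.0 in from both sides at T = (-39.80, 40.80). That places the tangent points at V = (-46.80, 40.80) on RV and P = (-39.80, 47.80) on PS. Then |MV| = |V − M| = 62.09.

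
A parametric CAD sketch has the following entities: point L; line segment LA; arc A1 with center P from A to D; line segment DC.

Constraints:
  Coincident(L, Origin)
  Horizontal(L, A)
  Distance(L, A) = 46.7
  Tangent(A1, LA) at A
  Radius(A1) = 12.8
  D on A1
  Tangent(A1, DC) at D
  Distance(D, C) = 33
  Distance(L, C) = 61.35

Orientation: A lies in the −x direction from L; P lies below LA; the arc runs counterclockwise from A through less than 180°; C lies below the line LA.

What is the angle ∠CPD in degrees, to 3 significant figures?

68.8°

Checks: L = (0.00, 0.00) ✓; |LA| = 46.70 ✓; |PD| = 12.80 ✓; ∠(PD, DC) = 90.00° ✓; |DC| = 33.00 ✓; |LC| = 61.35 ✓.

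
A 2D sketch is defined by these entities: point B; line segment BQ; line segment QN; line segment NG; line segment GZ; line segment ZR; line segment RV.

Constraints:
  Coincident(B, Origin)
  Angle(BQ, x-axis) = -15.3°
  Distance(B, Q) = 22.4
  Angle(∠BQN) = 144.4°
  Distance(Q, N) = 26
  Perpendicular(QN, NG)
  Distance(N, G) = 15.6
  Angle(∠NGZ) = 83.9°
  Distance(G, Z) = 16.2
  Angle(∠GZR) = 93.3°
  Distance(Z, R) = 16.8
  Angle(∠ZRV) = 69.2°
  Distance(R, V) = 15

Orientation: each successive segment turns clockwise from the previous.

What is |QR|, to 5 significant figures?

11.098

B is at the origin; BQ runs at -15.3° with length 22.4, so Q = (21.606, -5.9108). ∠BQN = 144.4° gives QN at -50.900° from the x-axis; with |QN| = 26.0, N = (38.004, -26.088). The perpendicularity gives NG at right angles to QN, so NG runs at -140.90°; with |NG| = 15.6, G = (25.897, -35.927). ∠NGZ = 83.9° gives GZ at 123.00° from the x-axis; with |GZ| = 16.2, Z = (17.074, -22.340). ∠GZR = 93.3° gives ZR at 36.300° from the x-axis; with |ZR| = 16.8, R = (30.614, -12.394). Then |QR| = |R − Q| = 11.098.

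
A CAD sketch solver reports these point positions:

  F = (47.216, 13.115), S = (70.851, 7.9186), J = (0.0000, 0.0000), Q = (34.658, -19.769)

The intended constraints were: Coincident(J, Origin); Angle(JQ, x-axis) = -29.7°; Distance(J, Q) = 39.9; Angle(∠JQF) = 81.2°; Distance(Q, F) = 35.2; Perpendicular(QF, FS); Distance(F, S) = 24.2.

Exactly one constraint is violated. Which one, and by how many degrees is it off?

Perpendicular(QF, FS) — off by 8.50°.

J = (0.00, 0.00) ✓; JQ at -29.70° ✓; |JQ| = 39.90 ✓; ∠JQF = 81.20° ✓; |QF| = 35.20 ✓; ∠(QF, FS) = 81.50° ✗; |FS| = 24.20 ✓.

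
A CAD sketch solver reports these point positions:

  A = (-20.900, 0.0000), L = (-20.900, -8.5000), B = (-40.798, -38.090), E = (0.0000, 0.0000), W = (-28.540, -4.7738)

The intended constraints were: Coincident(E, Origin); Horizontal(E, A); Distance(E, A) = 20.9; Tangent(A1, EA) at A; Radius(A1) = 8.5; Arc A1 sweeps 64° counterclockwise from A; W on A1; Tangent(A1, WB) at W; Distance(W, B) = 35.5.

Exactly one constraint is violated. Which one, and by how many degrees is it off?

Tangent(A1, WB) at W — off by 5.80°.

E = (0.00, 0.00) ✓; E.y = 0.00, A.y = 0.00 ✓; |EA| = 20.90 ✓; ∠(LA, AE) = 90.00° ✓; |LA| = 8.500 ✓; bearing(L→W) − bearing(L→A) = 64.00° ✓; |LW| = 8.500 ✓; ∠(LW, WB) = 84.20° ✗; |WB| = 35.50 ✓.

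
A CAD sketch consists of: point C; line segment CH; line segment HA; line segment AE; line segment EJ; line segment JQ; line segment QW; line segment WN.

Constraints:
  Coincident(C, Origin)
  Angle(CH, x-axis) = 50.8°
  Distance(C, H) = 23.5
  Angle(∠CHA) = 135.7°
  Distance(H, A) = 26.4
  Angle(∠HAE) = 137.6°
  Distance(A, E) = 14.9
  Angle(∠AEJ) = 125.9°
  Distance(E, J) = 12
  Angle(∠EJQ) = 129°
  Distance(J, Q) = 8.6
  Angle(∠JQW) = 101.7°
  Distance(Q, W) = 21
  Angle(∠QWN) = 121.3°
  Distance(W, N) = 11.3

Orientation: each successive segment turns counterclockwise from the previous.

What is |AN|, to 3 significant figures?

9.44

C is at the origin; CH runs at 50.8° with length 23.5, so H = (14.9, 18.2). ∠CHA = 135.7° gives HA at 95.1° from the x-axis; with |HA| = 26.4, A = (12.5, 44.5). ∠HAE = 137.6° gives AE at 138° from the x-axis; with |AE| = 14.9, E = (1.52, 54.6). ∠AEJ = 125.9° gives EJ at -168° from the x-axis; with |EJ| = 12.0, J = (-10.2, 52.2). ∠EJQ = 129.0° gives JQ at -117° from the x-axis; with |JQ| = 8.6, Q = (-14.2, 44.5). ∠JQW = 101.7° gives QW at -39.1° from the x-axis; with |QW| = 21.0, W = (2.10, 31.3). ∠QWN = 121.3° gives WN at 19.6° from the x-axis; with |WN| = 11.3, N = (12.8, 35.1). Then |AN| = |N − A| = 9.44.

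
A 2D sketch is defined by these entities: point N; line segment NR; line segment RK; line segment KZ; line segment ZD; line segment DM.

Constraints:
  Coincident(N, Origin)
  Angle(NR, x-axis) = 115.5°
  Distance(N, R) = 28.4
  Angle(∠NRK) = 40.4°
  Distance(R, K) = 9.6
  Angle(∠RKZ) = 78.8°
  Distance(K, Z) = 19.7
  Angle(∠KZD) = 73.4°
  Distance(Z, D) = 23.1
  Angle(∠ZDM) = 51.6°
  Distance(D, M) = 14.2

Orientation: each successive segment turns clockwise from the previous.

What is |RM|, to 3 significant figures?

3.28

N is at the origin; NR runs at 115.5° with length 28.4, so R = (-12.2, 25.6). ∠NRK = 40.4° gives RK at -24.1° from the x-axis; with |RK| = 9.6, K = (-3.46, 21.7). ∠RKZ = 78.8° gives KZ at -125° from the x-axis; with |KZ| = 19.7, Z = (-14.8, 5.64). ∠KZD = 73.4° gives ZD at 128° from the x-axis; with |ZD| = 23.1, D = (-29.1, 23.8). ∠ZDM = 51.6° gives DM at -0.300° from the x-axis; with |DM| = 14.2, M = (-14.9, 23.7). Then |RM| = |M − R| = 3.28.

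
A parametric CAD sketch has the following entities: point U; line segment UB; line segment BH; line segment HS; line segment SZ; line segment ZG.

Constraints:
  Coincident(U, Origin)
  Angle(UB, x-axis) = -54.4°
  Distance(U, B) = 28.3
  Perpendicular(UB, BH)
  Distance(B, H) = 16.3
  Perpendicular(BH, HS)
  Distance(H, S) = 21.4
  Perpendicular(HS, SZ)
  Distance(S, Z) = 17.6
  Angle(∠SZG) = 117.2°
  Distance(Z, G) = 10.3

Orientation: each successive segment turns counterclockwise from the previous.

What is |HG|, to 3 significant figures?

25.4

HS is perpendicular to SZ, so SZ runs at -144°; with |SZ| = 17.6, Z = (2.96, -6.37). ∠SZG = 117.2° gives ZG at -81.6° from the x-axis; with |ZG| = 10.3, G = (4.46, -16.6). Then |HG| = |G − H| = 25.4.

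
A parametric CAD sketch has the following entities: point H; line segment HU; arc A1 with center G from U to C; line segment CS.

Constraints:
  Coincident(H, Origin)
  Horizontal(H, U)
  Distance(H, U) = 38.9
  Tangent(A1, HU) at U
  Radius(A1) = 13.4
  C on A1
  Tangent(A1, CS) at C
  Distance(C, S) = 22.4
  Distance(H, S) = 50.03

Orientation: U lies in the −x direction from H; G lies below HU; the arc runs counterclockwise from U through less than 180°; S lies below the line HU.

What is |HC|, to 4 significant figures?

53.39

Checks: H = (0.00, 0.00) ✓; |GC| = 13.40 ✓; ∠(GC, CS) = 90.00° ✓; |CS| = 22.40 ✓; |HS| = 50.03 ✓.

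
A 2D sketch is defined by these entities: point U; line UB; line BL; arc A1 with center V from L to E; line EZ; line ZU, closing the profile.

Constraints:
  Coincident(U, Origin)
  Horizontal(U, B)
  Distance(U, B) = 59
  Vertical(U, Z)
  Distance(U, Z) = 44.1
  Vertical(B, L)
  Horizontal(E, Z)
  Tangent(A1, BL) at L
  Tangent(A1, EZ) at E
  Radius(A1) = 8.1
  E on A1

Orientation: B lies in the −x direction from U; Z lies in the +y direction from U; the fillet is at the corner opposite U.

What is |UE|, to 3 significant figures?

67.3

U is at the origin; U and B share the same y with |UB| = 59.0 and B on the −x side, so B = (-59.0, 0.00). U and Z share the same x with |UZ| = 44.1 and Z on the +y side, so Z = (0.00, 44.1). The virtual corner opposite U is at (-59.0, 44.1). The tangent condition forces VL to be normal to BL and A1 meets EZ tangentially, so VE is at right angles to EZ, with radius 8.1, so the center V sits 8.1 in from both sides at V = (-50.9, 36.0). That places the tangent points at L = (-59.0, 36.0) on BL and E = (-50.9, 44.1) on EZ. Then |UE| = |E − U| = 67.3.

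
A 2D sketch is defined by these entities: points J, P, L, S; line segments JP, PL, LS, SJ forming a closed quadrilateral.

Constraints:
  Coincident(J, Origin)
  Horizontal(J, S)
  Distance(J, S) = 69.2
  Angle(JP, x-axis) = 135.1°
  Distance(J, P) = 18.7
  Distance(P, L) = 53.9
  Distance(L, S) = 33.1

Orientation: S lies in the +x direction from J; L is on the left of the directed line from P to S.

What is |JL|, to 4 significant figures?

43.80

Checks: |PL| = 53.90 ✓; |LS| = 33.10 ✓.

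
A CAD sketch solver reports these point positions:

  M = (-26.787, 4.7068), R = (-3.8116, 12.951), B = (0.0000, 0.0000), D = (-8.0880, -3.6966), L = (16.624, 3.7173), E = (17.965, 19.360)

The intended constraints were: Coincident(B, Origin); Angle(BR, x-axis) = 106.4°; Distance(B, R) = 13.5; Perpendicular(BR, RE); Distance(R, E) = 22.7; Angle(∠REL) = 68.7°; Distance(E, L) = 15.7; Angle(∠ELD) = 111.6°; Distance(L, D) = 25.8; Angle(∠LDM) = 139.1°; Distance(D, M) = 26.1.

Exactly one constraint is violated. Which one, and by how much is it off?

Distance(D, M) = 26.1 — off by 5.60.

B = (0.00, 0.00) ✓; BR at 106.4° ✓; |BR| = 13.50 ✓; ∠(BR, RE) = 90.00° ✓; |RE| = 22.70 ✓; ∠REL = 68.70° ✓; |EL| = 15.70 ✓; ∠ELD = 111.6° ✓; |LD| = 25.80 ✓; ∠LDM = 139.1° ✓; |DM| = 20.50 ✗.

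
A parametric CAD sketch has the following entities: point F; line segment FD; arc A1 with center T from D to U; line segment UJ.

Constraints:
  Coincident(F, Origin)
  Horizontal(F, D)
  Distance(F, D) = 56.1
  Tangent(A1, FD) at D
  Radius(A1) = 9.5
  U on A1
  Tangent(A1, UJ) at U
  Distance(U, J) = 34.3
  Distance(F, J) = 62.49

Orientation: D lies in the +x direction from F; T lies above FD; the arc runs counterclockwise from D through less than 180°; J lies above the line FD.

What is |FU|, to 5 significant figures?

65.692

Checks: |TU| = 9.500 ✓; ∠(TU, UJ) = 90.00° ✓; |UJ| = 34.30 ✓; |FJ| = 62.49 ✓.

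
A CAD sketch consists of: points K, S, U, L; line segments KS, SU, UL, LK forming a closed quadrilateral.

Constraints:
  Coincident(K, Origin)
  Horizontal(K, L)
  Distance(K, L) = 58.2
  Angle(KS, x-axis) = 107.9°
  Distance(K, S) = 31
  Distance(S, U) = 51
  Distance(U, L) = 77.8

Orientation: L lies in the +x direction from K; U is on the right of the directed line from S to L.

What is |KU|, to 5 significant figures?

26.833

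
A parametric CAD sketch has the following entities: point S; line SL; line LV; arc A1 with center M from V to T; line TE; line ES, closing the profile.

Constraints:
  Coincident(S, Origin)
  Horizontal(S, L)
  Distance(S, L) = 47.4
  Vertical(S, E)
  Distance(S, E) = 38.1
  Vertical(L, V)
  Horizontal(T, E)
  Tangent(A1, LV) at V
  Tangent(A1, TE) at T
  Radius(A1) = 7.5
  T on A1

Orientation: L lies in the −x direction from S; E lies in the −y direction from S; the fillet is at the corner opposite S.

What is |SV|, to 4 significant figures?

56.42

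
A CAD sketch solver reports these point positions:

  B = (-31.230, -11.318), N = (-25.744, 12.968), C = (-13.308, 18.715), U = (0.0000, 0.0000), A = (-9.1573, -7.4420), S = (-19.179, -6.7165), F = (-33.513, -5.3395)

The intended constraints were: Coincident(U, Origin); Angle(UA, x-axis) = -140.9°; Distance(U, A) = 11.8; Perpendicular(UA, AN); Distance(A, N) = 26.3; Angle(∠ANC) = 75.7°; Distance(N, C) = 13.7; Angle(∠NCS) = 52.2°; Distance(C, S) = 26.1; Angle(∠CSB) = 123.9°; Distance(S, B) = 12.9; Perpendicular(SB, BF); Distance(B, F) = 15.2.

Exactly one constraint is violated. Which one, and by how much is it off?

Distance(B, F) = 15.2 — off by 8.80.

U = (0.00, 0.00) ✓; UA at -140.9° ✓; |UA| = 11.80 ✓; ∠(UA, AN) = 90.00° ✓; |AN| = 26.30 ✓; ∠ANC = 75.70° ✓; |NC| = 13.70 ✓; ∠NCS = 52.20° ✓; |CS| = 26.10 ✓; ∠CSB = 123.9° ✓; |SB| = 12.90 ✓; ∠(SB, BF) = 90.00° ✓; |BF| = 6.400 ✗.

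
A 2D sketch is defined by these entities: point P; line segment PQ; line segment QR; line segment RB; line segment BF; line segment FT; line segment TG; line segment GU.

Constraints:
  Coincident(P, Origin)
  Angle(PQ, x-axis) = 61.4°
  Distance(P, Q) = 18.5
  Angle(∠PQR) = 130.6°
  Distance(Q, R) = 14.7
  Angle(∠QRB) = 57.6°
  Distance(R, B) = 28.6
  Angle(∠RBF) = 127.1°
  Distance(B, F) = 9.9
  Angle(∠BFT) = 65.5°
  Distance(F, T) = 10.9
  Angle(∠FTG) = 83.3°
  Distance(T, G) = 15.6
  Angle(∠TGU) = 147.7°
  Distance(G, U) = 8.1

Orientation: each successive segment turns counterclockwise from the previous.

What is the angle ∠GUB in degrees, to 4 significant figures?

38.45°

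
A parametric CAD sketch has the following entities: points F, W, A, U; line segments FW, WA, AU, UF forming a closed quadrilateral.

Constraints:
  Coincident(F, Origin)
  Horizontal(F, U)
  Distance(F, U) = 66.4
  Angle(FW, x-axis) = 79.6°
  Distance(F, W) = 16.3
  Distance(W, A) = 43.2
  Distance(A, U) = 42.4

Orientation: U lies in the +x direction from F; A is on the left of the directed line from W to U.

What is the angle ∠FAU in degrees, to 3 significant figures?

85.7°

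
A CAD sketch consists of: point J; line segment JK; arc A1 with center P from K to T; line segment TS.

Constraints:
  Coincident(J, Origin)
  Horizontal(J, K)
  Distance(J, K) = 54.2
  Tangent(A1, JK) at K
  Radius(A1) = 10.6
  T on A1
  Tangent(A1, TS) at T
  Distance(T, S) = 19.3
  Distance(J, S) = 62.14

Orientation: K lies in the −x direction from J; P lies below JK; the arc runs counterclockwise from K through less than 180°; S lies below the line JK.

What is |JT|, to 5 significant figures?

65.230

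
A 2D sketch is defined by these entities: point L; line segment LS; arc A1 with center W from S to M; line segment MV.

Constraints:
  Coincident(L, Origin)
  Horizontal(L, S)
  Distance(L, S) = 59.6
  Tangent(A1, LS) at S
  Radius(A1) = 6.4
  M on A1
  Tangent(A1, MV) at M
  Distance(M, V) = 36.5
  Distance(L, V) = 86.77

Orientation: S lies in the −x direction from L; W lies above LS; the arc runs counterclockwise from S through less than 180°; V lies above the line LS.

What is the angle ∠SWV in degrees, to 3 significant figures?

151°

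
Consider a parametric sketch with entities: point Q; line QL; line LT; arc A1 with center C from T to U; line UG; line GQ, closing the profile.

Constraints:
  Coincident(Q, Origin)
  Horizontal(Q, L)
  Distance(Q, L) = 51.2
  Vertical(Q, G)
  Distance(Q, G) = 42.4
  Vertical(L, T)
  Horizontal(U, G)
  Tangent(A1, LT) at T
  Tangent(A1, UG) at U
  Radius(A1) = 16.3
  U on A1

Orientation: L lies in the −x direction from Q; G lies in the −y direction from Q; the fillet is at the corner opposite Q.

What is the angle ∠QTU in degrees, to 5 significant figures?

72.011°

The virtual corner opposite Q is at (-51.200, -42.400). Since A1 is tangent to LT there, CT ⟂ LT and A1 meets UG tangentially, so CU is at right angles to UG, with radius 16.3, so the center C sits 16.3 in from both sides at C = (-34.900, -26.100). That places the tangent points at T = (-51.200, -26.100) on LT and U = (-34.900, -42.400) on UG. Then cos ∠QTU = TQ·TU / (|TQ||TU|), giving 72.011°.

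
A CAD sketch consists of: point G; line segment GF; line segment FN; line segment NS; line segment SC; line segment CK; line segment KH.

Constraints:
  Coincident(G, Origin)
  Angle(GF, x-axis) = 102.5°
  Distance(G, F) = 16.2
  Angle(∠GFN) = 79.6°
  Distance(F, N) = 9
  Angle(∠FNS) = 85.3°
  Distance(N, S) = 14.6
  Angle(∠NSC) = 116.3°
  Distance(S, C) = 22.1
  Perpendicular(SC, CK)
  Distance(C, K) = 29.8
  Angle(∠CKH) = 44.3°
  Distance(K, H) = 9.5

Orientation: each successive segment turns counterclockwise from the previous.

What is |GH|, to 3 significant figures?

24.8

G is at the origin; GF runs at 102.5° with length 16.2, so F = (-3.51, 15.8). ∠GFN = 79.6° gives FN at -157° from the x-axis; with |FN| = 9.0, N = (-11.8, 12.3). ∠FNS = 85.3° gives NS at -62.4° from the x-axis; with |NS| = 14.6, S = (-5.03, -0.625). ∠NSC = 116.3° gives SC at 1.30° from the x-axis; with |SC| = 22.1, C = (17.1, -0.123). SC ⟂ CK, so CK runs at 91.3°; with |CK| = 29.8, K = (16.4, 29.7). ∠CKH = 44.3° gives KH at -133° from the x-axis; with |KH| = 9.5, H = (9.91, 22.7). Then |GH| = |H − G| = 24.8.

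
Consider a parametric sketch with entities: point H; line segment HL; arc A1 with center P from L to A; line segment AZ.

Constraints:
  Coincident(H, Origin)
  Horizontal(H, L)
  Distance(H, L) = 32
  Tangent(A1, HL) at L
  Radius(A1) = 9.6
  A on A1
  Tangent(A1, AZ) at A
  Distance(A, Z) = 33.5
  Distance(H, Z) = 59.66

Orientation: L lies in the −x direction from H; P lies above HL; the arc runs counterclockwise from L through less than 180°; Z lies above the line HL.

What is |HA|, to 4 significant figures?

27.89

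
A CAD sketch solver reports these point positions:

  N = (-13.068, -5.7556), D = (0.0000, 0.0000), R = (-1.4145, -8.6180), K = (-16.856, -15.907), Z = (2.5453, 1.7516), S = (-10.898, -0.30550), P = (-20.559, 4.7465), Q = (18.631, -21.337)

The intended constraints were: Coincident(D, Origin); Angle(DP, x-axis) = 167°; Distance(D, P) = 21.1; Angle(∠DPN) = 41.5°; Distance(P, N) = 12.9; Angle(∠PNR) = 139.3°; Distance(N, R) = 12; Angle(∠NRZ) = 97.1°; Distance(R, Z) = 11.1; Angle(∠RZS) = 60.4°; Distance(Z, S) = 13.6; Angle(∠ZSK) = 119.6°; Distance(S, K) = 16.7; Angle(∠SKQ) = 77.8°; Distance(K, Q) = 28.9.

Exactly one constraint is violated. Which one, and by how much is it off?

Distance(K, Q) = 28.9 — off by 7.00.

D = (0.00, 0.00) ✓; DP at 167.0° ✓; |DP| = 21.10 ✓; ∠DPN = 41.50° ✓; |PN| = 12.90 ✓; ∠PNR = 139.3° ✓; |NR| = 12.00 ✓; ∠NRZ = 97.10° ✓; |RZ| = 11.10 ✓; ∠RZS = 60.40° ✓; |ZS| = 13.60 ✓; ∠ZSK = 119.6° ✓; |SK| = 16.70 ✓; ∠SKQ = 77.80° ✓; |KQ| = 35.90 ✗.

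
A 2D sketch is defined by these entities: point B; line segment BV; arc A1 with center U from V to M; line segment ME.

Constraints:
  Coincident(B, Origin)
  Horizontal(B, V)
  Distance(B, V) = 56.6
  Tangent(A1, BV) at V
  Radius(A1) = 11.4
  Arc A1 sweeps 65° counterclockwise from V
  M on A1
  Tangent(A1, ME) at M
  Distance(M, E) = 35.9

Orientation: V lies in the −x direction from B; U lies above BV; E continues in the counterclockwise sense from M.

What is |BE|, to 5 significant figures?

49.972

On A1, V sits at bearing -90° from U; a 65° counterclockwise sweep puts M at bearing -25°, so M = U + 11.4·(cos -25°, sin -25°) = (-46.268, 6.5822). Since A1 is tangent to ME there, UM ⟂ ME, so ME runs along (−sin -25°, cos -25°); with |ME| = 35.9, E = (-31.096, 39.119). Then |BE| = |E − B| = 49.972.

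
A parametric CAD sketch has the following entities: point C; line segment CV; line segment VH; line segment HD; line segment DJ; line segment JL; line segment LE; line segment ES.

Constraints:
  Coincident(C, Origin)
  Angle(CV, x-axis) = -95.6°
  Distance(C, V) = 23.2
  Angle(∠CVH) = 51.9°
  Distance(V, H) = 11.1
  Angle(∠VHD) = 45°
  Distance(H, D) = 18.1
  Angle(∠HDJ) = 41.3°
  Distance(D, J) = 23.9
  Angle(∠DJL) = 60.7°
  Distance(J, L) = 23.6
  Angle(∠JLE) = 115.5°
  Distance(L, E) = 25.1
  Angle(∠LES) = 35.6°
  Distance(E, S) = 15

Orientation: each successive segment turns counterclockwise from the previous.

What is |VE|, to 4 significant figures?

31.30

C is at the origin; CV runs at -95.6° with length 23.2, so V = (-2.264, -23.09). ∠CVH = 51.9° gives VH at 32.50° from the x-axis; with |VH| = 11.1, H = (7.098, -17.13). ∠VHD = 45.0° gives HD at 167.5° from the x-axis; with |HD| = 18.1, D = (-10.57, -13.21). ∠HDJ = 41.3° gives DJ at -53.80° from the x-axis; with |DJ| = 23.9, J = (3.542, -32.49). ∠DJL = 60.7° gives JL at 65.50° from the x-axis; with |JL| = 23.6, L = (13.33, -11.02). ∠JLE = 115.5° gives LE at 130.0° from the x-axis; with |LE| = 25.1, E = (-2.805, 8.209). Then |VE| = |E − V| = 31.30.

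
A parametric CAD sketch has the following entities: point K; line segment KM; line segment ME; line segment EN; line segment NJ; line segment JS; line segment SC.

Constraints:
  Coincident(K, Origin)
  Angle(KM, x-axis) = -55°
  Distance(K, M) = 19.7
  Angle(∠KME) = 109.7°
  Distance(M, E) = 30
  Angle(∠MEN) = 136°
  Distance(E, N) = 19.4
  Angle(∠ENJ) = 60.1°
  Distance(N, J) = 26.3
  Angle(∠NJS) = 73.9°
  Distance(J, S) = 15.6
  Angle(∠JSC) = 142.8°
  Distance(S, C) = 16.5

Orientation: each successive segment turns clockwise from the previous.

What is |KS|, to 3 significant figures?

28.6

∠ENJ = 60.1° gives NJ at 70.8° from the x-axis; with |NJ| = 26.3, J = (-16.4, -19.4). ∠NJS = 73.9° gives JS at -35.3° from the x-axis; with |JS| = 15.6, S = (-3.72, -28.4). Then |KS| = |S − K| = 28.6.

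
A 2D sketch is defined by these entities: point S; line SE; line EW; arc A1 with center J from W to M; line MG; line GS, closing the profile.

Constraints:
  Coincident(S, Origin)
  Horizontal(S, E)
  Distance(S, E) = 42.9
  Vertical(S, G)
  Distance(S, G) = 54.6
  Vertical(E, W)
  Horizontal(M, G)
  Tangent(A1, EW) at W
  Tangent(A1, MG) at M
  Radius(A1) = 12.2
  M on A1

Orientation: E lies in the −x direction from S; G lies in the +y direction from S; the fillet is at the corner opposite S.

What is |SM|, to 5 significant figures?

62.639

S is at the origin; SE is horizontal with |SE| = 42.9 and E on the −x side, so E = (-42.900, 0.0000). SG is vertical with |SG| = 54.6 and G on the +y side, so G = (0.0000, 54.600). The virtual corner opposite S is at (-42.900, 54.600). Tangency of A1 to EW means the radius JW is perpendicular to EW and tangency of A1 to MG means the radius JM is perpendicular to MG, with radius 12.2, so the center J sits 12.2 in from both sides at J = (-30.700, 42.400). That places the tangent points at W = (-42.900, 42.400) on EW and M = (-30.700, 54.600) on MG. Then |SM| = |M − S| = 62.639.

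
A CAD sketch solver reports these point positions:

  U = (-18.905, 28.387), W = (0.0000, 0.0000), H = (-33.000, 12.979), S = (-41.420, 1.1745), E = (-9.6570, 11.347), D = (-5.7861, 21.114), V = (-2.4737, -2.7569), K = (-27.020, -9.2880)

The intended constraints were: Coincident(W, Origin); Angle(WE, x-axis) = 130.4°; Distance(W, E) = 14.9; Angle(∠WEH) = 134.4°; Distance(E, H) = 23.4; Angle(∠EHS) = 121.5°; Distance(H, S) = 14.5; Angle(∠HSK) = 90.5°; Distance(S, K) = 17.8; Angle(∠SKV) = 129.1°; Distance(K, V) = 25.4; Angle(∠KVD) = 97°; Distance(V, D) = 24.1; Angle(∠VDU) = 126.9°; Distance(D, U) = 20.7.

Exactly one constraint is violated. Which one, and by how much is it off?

Distance(D, U) = 20.7 — off by 5.70.

W = (0.00, 0.00) ✓; WE at 130.4° ✓; |WE| = 14.90 ✓; ∠WEH = 134.4° ✓; |EH| = 23.40 ✓; ∠EHS = 121.5° ✓; |HS| = 14.50 ✓; ∠HSK = 90.50° ✓; |SK| = 17.80 ✓; ∠SKV = 129.1° ✓; |KV| = 25.40 ✓; ∠KVD = 97.00° ✓; |VD| = 24.10 ✓; ∠VDU = 126.9° ✓; |DU| = 15.00 ✗.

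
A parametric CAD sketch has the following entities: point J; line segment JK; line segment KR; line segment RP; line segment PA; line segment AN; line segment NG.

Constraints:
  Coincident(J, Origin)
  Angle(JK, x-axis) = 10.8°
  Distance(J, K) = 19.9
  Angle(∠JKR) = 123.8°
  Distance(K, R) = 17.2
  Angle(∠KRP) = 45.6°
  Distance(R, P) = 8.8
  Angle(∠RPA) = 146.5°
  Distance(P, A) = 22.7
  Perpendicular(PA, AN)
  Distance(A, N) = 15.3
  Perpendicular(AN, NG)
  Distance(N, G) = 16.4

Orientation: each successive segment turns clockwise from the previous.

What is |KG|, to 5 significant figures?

7.5407

PA is perpendicular to AN, so AN runs at 56.700°; with |AN| = 15.3, N = (12.252, 16.702). AN ⟂ NG, so NG runs at -33.300°; with |NG| = 16.4, G = (25.959, 7.6980). Then |KG| = |G − K| = 7.5407.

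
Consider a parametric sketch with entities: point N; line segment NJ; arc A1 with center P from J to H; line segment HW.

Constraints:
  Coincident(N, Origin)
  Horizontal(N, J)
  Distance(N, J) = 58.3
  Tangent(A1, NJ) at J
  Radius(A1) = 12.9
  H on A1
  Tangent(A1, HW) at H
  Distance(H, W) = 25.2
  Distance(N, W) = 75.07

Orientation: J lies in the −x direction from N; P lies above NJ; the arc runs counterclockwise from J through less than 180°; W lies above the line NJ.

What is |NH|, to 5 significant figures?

52.193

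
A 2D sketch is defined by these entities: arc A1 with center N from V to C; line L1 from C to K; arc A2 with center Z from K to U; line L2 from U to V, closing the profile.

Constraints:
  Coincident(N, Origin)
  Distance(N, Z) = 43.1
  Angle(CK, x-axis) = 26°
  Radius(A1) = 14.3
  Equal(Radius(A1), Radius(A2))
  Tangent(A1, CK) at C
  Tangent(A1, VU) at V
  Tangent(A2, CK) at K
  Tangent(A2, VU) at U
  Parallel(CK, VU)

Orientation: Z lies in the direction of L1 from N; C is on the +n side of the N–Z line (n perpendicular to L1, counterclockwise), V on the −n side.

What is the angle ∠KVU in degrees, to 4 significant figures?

33.57°

The slot axis is L1's direction at 26.0°, so u = (cos 26.0°, sin 26.0°) = (0.8988, 0.4384) and n = (−sin 26.0°, cos 26.0°) = (-0.4384, 0.8988). N is at the origin and Z lies 43.1 along u from N, so Z = 43.1·u = (38.74, 18.89). Tangency of A1 to both parallel lines with radius 14.3 puts C and V at N ± 14.3·n: C = (-6.269, 12.85), V = (6.269, -12.85). Equal radii place K and U the same way about Z: K = Z + 14.3·n = (32.47, 31.75), U = Z − 14.3·n = (45.01, 6.041). Then cos ∠KVU = VK·VU / (|VK||VU|), giving 33.57°.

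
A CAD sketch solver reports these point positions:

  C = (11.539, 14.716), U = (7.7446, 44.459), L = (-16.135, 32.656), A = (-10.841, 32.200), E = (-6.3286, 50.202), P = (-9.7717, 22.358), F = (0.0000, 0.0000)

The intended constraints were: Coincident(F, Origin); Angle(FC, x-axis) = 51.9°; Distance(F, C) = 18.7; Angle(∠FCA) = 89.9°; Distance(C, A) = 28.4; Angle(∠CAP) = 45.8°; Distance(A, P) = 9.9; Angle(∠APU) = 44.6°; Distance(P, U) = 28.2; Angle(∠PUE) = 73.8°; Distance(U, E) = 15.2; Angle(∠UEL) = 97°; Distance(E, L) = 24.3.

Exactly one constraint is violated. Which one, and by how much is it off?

Distance(E, L) = 24.3 — off by 4.20.

F = (0.00, 0.00) ✓; FC at 51.90° ✓; |FC| = 18.70 ✓; ∠FCA = 89.90° ✓; |CA| = 28.40 ✓; ∠CAP = 45.80° ✓; |AP| = 9.900 ✓; ∠APU = 44.60° ✓; |PU| = 28.20 ✓; ∠PUE = 73.80° ✓; |UE| = 15.20 ✓; ∠UEL = 97.00° ✓; |EL| = 20.10 ✗.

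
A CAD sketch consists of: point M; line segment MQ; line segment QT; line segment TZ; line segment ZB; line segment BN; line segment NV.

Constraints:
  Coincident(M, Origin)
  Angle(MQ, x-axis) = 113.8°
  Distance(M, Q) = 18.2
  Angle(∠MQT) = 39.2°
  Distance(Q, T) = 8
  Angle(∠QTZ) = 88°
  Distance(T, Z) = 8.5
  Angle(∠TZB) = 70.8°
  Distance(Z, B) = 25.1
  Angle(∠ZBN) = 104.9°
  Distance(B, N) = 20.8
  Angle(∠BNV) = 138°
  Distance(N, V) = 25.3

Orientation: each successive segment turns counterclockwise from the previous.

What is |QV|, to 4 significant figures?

38.48

∠ZBN = 104.9° gives BN at 170.9° from the x-axis; with |BN| = 20.8, N = (-24.28, 35.23). ∠BNV = 138.0° gives NV at -147.1° from the x-axis; with |NV| = 25.3, V = (-45.52, 21.49). Then |QV| = |V − Q| = 38.48.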